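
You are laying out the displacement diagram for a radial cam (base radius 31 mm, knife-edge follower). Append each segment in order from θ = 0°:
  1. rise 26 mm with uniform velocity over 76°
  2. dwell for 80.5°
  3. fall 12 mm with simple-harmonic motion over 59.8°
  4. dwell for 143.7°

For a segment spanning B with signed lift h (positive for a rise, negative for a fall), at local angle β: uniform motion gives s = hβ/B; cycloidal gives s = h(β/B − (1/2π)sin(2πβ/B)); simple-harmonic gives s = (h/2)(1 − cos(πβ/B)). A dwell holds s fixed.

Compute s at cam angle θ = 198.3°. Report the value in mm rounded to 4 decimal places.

seg 1 [0°–76°] uniform, h=26: full span → s += 26 → s = 26.0000
seg 2 [76°–156.5°] dwell: s stays 26.0000
seg 3 [156.5°–216.3°] simple-harmonic, h=-12: θ=198.3° here. β=41.8, B=59.8. -12/2·(1 − cos(π·0.6990)) = -9.5114 → s = 16.4886

16.4886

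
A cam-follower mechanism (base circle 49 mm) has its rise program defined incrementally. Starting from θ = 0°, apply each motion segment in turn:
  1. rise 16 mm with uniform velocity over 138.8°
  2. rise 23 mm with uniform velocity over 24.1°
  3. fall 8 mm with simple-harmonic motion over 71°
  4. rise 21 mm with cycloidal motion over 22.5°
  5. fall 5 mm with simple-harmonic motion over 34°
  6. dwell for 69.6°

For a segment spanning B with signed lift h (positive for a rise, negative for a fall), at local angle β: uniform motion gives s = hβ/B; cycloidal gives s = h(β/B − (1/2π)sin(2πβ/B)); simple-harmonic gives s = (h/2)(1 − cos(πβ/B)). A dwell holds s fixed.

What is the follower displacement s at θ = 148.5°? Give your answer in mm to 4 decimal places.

seg 1 [0°–138.8°] uniform, h=16: full span → s += 16 → s = 16.0000
seg 2 [138.8°–162.9°] uniform, h=23: θ=148.5° here. β=9.7, B=24.1. 23·9.7/24.1 = 9.2573 → s = 25.2573

25.2573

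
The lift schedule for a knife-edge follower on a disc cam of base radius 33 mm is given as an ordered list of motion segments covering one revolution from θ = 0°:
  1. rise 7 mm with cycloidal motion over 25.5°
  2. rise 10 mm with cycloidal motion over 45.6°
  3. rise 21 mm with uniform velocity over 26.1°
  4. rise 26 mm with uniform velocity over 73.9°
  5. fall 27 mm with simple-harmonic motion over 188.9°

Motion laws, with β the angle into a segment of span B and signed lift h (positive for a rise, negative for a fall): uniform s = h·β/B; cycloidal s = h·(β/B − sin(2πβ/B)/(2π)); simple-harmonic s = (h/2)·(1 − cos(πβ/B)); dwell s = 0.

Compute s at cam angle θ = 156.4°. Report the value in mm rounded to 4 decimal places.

seg 1 [0°–25.5°] cycloidal, h=7: full span → s += 7 → s = 7.0000
seg 2 [25.5°–71.1°] cycloidal, h=10: full span → s += 10 → s = 17.0000
seg 3 [71.1°–97.2°] uniform, h=21: full span → s += 21 → s = 38.0000
seg 4 [97.2°–171.1°] uniform, h=26: θ=156.4° here. β=59.2, B=73.9. 26·59.2/73.9 = 20.8281 → s = 58.8281

58.8281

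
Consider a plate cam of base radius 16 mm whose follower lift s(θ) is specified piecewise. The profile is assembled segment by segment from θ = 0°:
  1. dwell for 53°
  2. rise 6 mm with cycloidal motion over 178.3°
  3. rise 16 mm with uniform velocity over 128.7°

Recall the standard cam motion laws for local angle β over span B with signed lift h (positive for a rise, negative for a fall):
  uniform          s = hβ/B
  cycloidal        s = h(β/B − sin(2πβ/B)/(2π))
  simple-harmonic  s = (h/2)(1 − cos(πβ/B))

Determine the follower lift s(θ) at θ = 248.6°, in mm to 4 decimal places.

seg 1 [0°–53°] dwell: s stays 0.0000
seg 2 [53°–231.3°] cycloidal, h=6: full span → s += 6 → s = 6.0000
seg 3 [231.3°–360°] uniform, h=16: θ=248.6° here. β=17.3, B=128.7. 16·17.3/128.7 = 2.1507 → s = 8.1507

8.1507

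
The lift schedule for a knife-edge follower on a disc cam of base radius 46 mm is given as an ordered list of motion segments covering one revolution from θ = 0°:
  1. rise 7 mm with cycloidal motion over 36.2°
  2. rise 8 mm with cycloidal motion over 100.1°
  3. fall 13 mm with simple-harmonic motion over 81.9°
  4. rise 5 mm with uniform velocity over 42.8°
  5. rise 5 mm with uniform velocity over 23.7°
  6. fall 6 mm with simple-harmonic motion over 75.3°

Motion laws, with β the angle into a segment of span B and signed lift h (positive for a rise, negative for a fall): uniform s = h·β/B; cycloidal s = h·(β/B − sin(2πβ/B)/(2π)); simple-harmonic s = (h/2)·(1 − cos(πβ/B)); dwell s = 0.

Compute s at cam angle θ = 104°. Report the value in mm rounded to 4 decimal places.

seg 1 [0°–36.2°] cycloidal, h=7: full span → s += 7 → s = 7.0000
seg 2 [36.2°–136.3°] cycloidal, h=8: θ=104° here. β=67.8, B=100.1. 8·(0.6773 − sin(2π·0.6773)/(2π)) = 6.5614 → s = 13.5614

13.5614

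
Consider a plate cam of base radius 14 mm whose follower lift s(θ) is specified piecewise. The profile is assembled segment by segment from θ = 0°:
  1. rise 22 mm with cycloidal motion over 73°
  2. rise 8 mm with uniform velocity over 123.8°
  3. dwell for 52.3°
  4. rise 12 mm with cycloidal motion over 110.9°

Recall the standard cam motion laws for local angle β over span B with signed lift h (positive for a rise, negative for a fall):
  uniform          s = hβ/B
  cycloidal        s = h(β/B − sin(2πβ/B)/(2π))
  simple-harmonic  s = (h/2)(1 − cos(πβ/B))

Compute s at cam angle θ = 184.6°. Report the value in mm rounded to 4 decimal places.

seg 1 [0°–73°] cycloidal, h=22: full span → s += 22 → s = 22.0000
seg 2 [73°–196.8°] uniform, h=8: θ=184.6° here. β=111.6, B=123.8. 8·111.6/123.8 = 7.2116 → s = 29.2116

29.2116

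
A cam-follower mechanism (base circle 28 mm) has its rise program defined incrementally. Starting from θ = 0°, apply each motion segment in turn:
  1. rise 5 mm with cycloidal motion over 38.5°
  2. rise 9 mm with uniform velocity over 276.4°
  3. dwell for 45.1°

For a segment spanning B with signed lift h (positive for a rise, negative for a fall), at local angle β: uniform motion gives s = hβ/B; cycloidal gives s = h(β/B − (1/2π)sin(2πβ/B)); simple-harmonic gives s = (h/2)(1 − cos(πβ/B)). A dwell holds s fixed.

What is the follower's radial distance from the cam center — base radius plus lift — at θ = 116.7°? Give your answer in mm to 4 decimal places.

seg 1 [0°–38.5°] cycloidal, h=5: full span → s += 5 → s = 5.0000
seg 2 [38.5°–314.9°] uniform, h=9: θ=116.7° here. β=78.2, B=276.4. 9·78.2/276.4 = 2.5463 → s = 7.5463
radial distance = base radius + s = 28 + 7.5463 = 35.5463

35.5463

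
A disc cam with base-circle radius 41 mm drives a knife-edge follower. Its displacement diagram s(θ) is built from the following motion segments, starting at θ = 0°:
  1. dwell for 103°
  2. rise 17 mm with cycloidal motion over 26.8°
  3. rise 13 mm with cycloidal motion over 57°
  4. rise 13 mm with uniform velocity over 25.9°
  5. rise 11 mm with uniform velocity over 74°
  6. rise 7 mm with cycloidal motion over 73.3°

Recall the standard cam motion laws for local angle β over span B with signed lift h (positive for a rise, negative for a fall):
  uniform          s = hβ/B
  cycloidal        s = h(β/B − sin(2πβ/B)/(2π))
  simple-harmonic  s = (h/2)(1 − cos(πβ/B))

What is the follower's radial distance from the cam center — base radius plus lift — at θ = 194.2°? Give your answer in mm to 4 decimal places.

seg 1 [0°–103°] dwell: s stays 0.0000
seg 2 [103°–129.8°] cycloidal, h=17: full span → s += 17 → s = 17.0000
seg 3 [129.8°–186.8°] cycloidal, h=13: full span → s += 13 → s = 30.0000
seg 4 [186.8°–212.7°] uniform, h=13: θ=194.2° here. β=7.4, B=25.9. 13·7.4/25.9 = 3.7143 → s = 33.7143
radial distance = base radius + s = 41 + 33.7143 = 74.7143

74.7143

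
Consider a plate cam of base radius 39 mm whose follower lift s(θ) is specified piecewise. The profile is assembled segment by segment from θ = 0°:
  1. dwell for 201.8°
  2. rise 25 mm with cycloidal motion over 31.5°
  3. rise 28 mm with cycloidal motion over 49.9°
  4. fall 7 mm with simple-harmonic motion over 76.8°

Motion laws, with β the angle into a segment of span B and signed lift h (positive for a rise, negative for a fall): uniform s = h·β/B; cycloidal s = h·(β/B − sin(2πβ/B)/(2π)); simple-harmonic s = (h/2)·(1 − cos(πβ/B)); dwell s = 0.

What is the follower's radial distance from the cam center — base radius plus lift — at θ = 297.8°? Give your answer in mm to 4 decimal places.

seg 1 [0°–201.8°] dwell: s stays 0.0000
seg 2 [201.8°–233.3°] cycloidal, h=25: full span → s += 25 → s = 25.0000
seg 3 [233.3°–283.2°] cycloidal, h=28: full span → s += 28 → s = 53.0000
seg 4 [283.2°–360°] simple-harmonic, h=-7: θ=297.8° here. β=14.6, B=76.8. -7/2·(1 − cos(π·0.1901)) = -0.6059 → s = 52.3941
radial distance = base radius + s = 39 + 52.3941 = 91.3941

91.3941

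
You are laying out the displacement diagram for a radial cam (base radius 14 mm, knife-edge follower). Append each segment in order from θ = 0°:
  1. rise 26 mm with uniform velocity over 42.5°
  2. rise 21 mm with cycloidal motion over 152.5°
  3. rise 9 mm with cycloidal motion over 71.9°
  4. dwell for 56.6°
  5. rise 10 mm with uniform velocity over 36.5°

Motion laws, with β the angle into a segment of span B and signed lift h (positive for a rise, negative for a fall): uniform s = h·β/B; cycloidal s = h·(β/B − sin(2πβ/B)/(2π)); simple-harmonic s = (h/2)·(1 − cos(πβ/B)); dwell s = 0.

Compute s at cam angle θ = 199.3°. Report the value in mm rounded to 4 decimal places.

seg 1 [0°–42.5°] uniform, h=26: full span → s += 26 → s = 26.0000
seg 2 [42.5°–195°] cycloidal, h=21: full span → s += 21 → s = 47.0000
seg 3 [195°–266.9°] cycloidal, h=9: θ=199.3° here. β=4.3, B=71.9. 9·(0.0598 − sin(2π·0.0598)/(2π)) = 0.0126 → s = 47.0126

47.0126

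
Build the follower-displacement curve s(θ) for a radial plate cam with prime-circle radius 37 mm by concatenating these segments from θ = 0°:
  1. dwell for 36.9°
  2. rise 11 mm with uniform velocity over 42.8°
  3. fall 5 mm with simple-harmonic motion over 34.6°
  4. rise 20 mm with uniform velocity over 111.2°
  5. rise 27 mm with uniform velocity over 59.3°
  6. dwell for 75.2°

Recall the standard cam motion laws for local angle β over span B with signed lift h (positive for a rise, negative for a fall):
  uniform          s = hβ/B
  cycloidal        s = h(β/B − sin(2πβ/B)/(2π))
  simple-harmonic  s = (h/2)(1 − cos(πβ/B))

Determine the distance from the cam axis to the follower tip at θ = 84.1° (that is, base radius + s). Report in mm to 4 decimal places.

seg 1 [0°–36.9°] dwell: s stays 0.0000
seg 2 [36.9°–79.7°] uniform, h=11: full span → s += 11 → s = 11.0000
seg 3 [79.7°–114.3°] simple-harmonic, h=-5: θ=84.1° here. β=4.4, B=34.6. -5/2·(1 − cos(π·0.1272)) = -0.1969 → s = 10.8031
radial distance = base radius + s = 37 + 10.8031 = 47.8031

47.8031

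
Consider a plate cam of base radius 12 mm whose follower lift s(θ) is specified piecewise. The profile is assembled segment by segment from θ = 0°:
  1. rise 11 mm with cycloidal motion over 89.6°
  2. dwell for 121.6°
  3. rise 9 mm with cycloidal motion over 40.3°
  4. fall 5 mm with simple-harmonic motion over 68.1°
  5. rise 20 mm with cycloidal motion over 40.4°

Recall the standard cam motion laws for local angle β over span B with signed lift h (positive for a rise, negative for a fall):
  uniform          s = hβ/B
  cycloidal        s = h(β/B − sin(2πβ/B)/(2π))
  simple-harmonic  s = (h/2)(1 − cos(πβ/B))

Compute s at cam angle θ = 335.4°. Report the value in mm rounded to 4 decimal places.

seg 1 [0°–89.6°] cycloidal, h=11: full span → s += 11 → s = 11.0000
seg 2 [89.6°–211.2°] dwell: s stays 11.0000
seg 3 [211.2°–251.5°] cycloidal, h=9: full span → s += 9 → s = 20.0000
seg 4 [251.5°–319.6°] simple-harmonic, h=-5: full span → s += -5 → s = 15.0000
seg 5 [319.6°–360°] cycloidal, h=20: θ=335.4° here. β=15.8, B=40.4. 20·(0.3911 − sin(2π·0.3911)/(2π)) = 5.8096 → s = 20.8096

20.8096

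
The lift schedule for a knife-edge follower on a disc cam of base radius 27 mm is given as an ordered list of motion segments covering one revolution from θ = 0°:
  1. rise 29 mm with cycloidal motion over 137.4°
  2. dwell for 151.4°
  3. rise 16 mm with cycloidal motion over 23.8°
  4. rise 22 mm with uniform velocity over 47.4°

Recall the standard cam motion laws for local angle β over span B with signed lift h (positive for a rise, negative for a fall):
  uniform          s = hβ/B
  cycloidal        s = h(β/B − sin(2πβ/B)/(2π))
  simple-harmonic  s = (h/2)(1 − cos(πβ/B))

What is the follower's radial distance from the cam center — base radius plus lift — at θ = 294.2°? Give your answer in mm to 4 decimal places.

seg 1 [0°–137.4°] cycloidal, h=29: full span → s += 29 → s = 29.0000
seg 2 [137.4°–288.8°] dwell: s stays 29.0000
seg 3 [288.8°–312.6°] cycloidal, h=16: θ=294.2° here. β=5.4, B=23.8. 16·(0.2269 − sin(2π·0.2269)/(2π)) = 1.1106 → s = 30.1106
radial distance = base radius + s = 27 + 30.1106 = 57.1106

57.1106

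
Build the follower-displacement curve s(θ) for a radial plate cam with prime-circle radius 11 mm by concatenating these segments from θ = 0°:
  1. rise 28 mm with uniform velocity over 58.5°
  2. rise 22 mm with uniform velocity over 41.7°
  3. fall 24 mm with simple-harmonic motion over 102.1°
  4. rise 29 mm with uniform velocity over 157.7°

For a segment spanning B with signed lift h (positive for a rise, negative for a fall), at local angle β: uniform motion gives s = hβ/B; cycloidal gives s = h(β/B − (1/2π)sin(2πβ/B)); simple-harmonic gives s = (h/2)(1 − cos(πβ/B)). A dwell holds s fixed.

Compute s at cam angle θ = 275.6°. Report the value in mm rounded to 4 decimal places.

seg 1 [0°–58.5°] uniform, h=28: full span → s += 28 → s = 28.0000
seg 2 [58.5°–100.2°] uniform, h=22: full span → s += 22 → s = 50.0000
seg 3 [100.2°–202.3°] simple-harmonic, h=-24: full span → s += -24 → s = 26.0000
seg 4 [202.3°–360°] uniform, h=29: θ=275.6° here. β=73.3, B=157.7. 29·73.3/157.7 = 13.4794 → s = 39.4794

39.4794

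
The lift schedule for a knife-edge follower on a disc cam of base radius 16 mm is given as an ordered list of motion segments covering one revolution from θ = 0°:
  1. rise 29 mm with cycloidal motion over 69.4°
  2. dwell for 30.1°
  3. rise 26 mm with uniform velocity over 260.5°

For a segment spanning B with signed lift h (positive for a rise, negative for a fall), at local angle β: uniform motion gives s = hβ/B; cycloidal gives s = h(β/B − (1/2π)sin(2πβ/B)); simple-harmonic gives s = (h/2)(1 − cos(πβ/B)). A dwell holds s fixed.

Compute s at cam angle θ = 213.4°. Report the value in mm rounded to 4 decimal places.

seg 1 [0°–69.4°] cycloidal, h=29: full span → s += 29 → s = 29.0000
seg 2 [69.4°–99.5°] dwell: s stays 29.0000
seg 3 [99.5°–360°] uniform, h=26: θ=213.4° here. β=113.9, B=260.5. 26·113.9/260.5 = 11.3681 → s = 40.3681

40.3681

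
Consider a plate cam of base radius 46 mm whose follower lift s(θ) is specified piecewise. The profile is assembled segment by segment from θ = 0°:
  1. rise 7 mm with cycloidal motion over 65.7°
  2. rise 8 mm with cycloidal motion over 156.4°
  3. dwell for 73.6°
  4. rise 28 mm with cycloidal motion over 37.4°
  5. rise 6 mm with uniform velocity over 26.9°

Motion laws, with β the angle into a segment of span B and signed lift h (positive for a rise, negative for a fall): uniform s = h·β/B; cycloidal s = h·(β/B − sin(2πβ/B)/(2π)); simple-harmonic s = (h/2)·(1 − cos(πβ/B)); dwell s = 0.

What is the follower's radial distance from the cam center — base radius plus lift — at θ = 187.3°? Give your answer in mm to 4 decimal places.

seg 1 [0°–65.7°] cycloidal, h=7: full span → s += 7 → s = 7.0000
seg 2 [65.7°–222.1°] cycloidal, h=8: θ=187.3° here. β=121.6, B=156.4. 8·(0.7775 − sin(2π·0.7775)/(2π)) = 7.4742 → s = 14.4742
radial distance = base radius + s = 46 + 14.4742 = 60.4742

60.4742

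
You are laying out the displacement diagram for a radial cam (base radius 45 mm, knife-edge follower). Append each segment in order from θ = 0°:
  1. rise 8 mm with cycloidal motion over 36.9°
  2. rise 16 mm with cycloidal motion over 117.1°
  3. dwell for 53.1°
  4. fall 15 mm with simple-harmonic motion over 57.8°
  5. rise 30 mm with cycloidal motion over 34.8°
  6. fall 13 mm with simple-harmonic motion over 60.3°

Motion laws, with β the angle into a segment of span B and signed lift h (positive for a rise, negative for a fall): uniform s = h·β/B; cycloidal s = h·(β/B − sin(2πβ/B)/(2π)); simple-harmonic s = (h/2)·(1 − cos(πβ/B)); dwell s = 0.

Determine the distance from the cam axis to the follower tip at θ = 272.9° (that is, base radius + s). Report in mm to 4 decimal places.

seg 1 [0°–36.9°] cycloidal, h=8: full span → s += 8 → s = 8.0000
seg 2 [36.9°–154°] cycloidal, h=16: full span → s += 16 → s = 24.0000
seg 3 [154°–207.1°] dwell: s stays 24.0000
seg 4 [207.1°–264.9°] simple-harmonic, h=-15: full span → s += -15 → s = 9.0000
seg 5 [264.9°–299.7°] cycloidal, h=30: θ=272.9° here. β=8, B=34.8. 30·(0.2299 − sin(2π·0.2299)/(2π)) = 2.1600 → s = 11.1600
radial distance = base radius + s = 45 + 11.1600 = 56.1600

56.1600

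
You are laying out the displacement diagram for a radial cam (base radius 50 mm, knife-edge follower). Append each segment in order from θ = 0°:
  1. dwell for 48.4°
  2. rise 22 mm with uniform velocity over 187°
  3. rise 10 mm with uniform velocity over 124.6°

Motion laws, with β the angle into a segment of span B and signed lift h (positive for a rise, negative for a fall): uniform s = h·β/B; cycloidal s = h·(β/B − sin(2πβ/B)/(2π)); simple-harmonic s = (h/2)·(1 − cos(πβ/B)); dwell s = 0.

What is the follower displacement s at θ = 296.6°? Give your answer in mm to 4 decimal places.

seg 1 [0°–48.4°] dwell: s stays 0.0000
seg 2 [48.4°–235.4°] uniform, h=22: full span → s += 22 → s = 22.0000
seg 3 [235.4°–360°] uniform, h=10: θ=296.6° here. β=61.2, B=124.6. 10·61.2/124.6 = 4.9117 → s = 26.9117

26.9117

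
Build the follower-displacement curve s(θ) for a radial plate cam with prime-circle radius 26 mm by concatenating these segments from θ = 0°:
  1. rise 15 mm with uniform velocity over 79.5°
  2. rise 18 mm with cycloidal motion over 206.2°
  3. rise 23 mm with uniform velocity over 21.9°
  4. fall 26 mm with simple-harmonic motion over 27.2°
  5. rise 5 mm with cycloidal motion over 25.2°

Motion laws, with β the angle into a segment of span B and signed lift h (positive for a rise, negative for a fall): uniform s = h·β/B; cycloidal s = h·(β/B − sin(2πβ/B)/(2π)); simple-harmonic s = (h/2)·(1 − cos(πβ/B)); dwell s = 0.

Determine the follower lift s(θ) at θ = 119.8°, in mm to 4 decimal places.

seg 1 [0°–79.5°] uniform, h=15: full span → s += 15 → s = 15.0000
seg 2 [79.5°–285.7°] cycloidal, h=18: θ=119.8° here. β=40.3, B=206.2. 18·(0.1954 − sin(2π·0.1954)/(2π)) = 0.8198 → s = 15.8198

15.8198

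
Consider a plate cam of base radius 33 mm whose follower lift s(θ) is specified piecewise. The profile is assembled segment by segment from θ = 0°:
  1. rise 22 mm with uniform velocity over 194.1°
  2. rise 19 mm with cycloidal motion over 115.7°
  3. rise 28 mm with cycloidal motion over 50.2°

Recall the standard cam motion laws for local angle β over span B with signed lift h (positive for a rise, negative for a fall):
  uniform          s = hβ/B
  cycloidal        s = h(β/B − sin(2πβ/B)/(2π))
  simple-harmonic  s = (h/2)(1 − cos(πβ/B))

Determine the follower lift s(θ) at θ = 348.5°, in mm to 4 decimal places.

seg 1 [0°–194.1°] uniform, h=22: full span → s += 22 → s = 22.0000
seg 2 [194.1°–309.8°] cycloidal, h=19: full span → s += 19 → s = 41.0000
seg 3 [309.8°–360°] cycloidal, h=28: θ=348.5° here. β=38.7, B=50.2. 28·(0.7709 − sin(2π·0.7709)/(2π)) = 26.0036 → s = 67.0036

67.0036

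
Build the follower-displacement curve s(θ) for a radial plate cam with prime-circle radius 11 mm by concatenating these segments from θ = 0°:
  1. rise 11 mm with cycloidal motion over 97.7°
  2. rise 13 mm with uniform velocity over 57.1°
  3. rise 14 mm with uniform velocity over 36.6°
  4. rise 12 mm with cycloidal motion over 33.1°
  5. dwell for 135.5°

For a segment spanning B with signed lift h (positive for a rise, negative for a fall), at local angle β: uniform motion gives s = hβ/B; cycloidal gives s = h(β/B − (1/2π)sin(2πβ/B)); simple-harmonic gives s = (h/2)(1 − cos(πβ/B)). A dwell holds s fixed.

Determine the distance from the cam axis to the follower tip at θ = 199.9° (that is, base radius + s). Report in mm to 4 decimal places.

seg 1 [0°–97.7°] cycloidal, h=11: full span → s += 11 → s = 11.0000
seg 2 [97.7°–154.8°] uniform, h=13: full span → s += 13 → s = 24.0000
seg 3 [154.8°–191.4°] uniform, h=14: full span → s += 14 → s = 38.0000
seg 4 [191.4°–224.5°] cycloidal, h=12: θ=199.9° here. β=8.5, B=33.1. 12·(0.2568 − sin(2π·0.2568)/(2π)) = 1.1735 → s = 39.1735
radial distance = base radius + s = 11 + 39.1735 = 50.1735

50.1735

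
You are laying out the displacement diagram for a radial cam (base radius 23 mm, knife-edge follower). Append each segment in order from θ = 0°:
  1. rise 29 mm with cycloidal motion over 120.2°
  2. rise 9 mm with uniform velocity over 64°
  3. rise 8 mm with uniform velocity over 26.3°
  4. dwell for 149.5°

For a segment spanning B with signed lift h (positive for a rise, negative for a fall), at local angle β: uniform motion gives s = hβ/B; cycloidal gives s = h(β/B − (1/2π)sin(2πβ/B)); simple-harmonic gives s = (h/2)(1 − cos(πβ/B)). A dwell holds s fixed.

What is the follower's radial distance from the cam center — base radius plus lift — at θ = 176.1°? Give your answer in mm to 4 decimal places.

seg 1 [0°–120.2°] cycloidal, h=29: full span → s += 29 → s = 29.0000
seg 2 [120.2°–184.2°] uniform, h=9: θ=176.1° here. β=55.9, B=64. 9·55.9/64 = 7.8609 → s = 36.8609
radial distance = base radius + s = 23 + 36.8609 = 59.8609

59.8609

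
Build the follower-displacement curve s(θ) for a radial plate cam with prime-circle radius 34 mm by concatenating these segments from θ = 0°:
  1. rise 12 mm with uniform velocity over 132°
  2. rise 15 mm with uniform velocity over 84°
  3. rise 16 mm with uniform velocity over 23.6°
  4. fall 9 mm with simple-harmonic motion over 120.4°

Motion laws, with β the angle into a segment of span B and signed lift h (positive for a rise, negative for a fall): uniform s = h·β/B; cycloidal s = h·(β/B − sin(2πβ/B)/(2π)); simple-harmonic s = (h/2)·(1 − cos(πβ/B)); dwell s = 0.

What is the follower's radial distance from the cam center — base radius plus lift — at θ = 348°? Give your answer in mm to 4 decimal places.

seg 1 [0°–132°] uniform, h=12: full span → s += 12 → s = 12.0000
seg 2 [132°–216°] uniform, h=15: full span → s += 15 → s = 27.0000
seg 3 [216°–239.6°] uniform, h=16: full span → s += 16 → s = 43.0000
seg 4 [239.6°–360°] simple-harmonic, h=-9: θ=348° here. β=108.4, B=120.4. -9/2·(1 − cos(π·0.9003)) = -8.7812 → s = 34.2188
radial distance = base radius + s = 34 + 34.2188 = 68.2188

68.2188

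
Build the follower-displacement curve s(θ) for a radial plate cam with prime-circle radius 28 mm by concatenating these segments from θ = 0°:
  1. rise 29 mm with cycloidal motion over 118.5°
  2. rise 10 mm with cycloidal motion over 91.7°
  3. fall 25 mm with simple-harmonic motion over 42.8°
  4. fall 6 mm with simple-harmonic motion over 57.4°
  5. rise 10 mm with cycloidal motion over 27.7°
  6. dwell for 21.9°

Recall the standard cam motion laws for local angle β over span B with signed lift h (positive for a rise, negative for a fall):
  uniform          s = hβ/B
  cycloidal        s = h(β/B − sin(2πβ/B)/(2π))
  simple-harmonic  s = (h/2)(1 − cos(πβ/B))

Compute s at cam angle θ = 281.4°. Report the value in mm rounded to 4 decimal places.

seg 1 [0°–118.5°] cycloidal, h=29: full span → s += 29 → s = 29.0000
seg 2 [118.5°–210.2°] cycloidal, h=10: full span → s += 10 → s = 39.0000
seg 3 [210.2°–253°] simple-harmonic, h=-25: full span → s += -25 → s = 14.0000
seg 4 [253°–310.4°] simple-harmonic, h=-6: θ=281.4° here. β=28.4, B=57.4. -6/2·(1 − cos(π·0.4948)) = -2.9507 → s = 11.0493

11.0493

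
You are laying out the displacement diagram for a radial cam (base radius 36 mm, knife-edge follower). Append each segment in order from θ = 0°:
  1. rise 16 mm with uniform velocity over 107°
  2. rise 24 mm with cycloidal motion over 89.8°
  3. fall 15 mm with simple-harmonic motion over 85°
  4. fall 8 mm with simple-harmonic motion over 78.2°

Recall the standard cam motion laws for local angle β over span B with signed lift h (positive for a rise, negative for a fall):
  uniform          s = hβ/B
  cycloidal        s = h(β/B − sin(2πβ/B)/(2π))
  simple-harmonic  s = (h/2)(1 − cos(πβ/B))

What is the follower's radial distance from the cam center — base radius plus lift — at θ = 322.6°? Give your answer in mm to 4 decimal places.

seg 1 [0°–107°] uniform, h=16: full span → s += 16 → s = 16.0000
seg 2 [107°–196.8°] cycloidal, h=24: full span → s += 24 → s = 40.0000
seg 3 [196.8°–281.8°] simple-harmonic, h=-15: full span → s += -15 → s = 25.0000
seg 4 [281.8°–360°] simple-harmonic, h=-8: θ=322.6° here. β=40.8, B=78.2. -8/2·(1 − cos(π·0.5217)) = -4.2730 → s = 20.7270
radial distance = base radius + s = 36 + 20.7270 = 56.7270

56.7270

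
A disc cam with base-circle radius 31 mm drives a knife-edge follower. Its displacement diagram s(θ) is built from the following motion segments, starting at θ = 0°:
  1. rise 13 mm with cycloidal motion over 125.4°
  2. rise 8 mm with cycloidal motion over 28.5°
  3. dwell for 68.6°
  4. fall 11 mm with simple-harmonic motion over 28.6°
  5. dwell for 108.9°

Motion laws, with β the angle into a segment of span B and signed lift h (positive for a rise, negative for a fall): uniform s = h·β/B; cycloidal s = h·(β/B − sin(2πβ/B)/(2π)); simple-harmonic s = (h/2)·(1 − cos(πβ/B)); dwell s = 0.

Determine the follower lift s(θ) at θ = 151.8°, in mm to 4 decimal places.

seg 1 [0°–125.4°] cycloidal, h=13: full span → s += 13 → s = 13.0000
seg 2 [125.4°–153.9°] cycloidal, h=8: θ=151.8° here. β=26.4, B=28.5. 8·(0.9263 − sin(2π·0.9263)/(2π)) = 7.9792 → s = 20.9792

20.9792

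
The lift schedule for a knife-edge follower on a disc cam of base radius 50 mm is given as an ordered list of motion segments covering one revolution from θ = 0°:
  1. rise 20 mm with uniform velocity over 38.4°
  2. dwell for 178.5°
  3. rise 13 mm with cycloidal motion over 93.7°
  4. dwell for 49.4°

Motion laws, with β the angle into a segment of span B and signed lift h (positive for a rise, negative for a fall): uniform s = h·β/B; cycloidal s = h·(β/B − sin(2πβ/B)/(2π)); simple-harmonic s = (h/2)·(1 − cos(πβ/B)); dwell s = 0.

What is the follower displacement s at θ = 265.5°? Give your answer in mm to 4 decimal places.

seg 1 [0°–38.4°] uniform, h=20: full span → s += 20 → s = 20.0000
seg 2 [38.4°–216.9°] dwell: s stays 20.0000
seg 3 [216.9°–310.6°] cycloidal, h=13: θ=265.5° here. β=48.6, B=93.7. 13·(0.5187 − sin(2π·0.5187)/(2π)) = 6.9850 → s = 26.9850

26.9850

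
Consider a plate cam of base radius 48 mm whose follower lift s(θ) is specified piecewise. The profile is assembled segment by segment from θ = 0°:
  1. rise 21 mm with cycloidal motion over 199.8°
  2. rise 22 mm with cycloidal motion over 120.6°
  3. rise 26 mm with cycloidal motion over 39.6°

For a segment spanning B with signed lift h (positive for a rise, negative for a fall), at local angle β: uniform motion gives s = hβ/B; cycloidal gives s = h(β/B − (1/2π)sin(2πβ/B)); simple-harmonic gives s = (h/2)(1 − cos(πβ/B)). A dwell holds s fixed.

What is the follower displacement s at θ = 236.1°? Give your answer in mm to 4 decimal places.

seg 1 [0°–199.8°] cycloidal, h=21: full span → s += 21 → s = 21.0000
seg 2 [199.8°–320.4°] cycloidal, h=22: θ=236.1° here. β=36.3, B=120.6. 22·(0.3010 − sin(2π·0.3010)/(2π)) = 3.2987 → s = 24.2987

24.2987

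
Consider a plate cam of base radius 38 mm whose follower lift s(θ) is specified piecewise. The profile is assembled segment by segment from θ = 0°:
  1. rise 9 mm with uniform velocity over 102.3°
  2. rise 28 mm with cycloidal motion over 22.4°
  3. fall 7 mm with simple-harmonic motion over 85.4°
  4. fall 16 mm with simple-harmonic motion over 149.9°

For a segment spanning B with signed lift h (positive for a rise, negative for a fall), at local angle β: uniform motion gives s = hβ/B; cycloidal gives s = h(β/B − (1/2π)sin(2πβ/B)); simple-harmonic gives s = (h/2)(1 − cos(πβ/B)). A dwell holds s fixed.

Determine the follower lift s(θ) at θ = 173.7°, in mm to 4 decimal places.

seg 1 [0°–102.3°] uniform, h=9: full span → s += 9 → s = 9.0000
seg 2 [102.3°–124.7°] cycloidal, h=28: full span → s += 28 → s = 37.0000
seg 3 [124.7°–210.1°] simple-harmonic, h=-7: θ=173.7° here. β=49, B=85.4. -7/2·(1 − cos(π·0.5738)) = -4.3039 → s = 32.6961

32.6961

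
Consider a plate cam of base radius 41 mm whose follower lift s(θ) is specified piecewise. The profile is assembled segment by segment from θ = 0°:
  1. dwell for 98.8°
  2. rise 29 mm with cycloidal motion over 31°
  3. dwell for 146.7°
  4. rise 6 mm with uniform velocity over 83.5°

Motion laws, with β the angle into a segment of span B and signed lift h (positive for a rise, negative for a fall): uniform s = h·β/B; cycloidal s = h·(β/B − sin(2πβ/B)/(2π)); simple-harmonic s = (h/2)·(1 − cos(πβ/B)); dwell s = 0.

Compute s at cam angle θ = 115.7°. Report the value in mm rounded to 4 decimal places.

seg 1 [0°–98.8°] dwell: s stays 0.0000
seg 2 [98.8°–129.8°] cycloidal, h=29: θ=115.7° here. β=16.9, B=31. 29·(0.5452 − sin(2π·0.5452)/(2π)) = 17.1019 → s = 17.1019

17.1019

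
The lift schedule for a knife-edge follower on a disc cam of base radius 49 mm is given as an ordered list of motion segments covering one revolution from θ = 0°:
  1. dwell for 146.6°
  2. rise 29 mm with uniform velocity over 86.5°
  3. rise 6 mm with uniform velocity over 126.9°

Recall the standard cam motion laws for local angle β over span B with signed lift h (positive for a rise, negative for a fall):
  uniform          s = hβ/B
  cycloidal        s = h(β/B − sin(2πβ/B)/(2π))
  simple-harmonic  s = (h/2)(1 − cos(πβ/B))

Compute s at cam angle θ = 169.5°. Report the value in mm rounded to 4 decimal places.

seg 1 [0°–146.6°] dwell: s stays 0.0000
seg 2 [146.6°–233.1°] uniform, h=29: θ=169.5° here. β=22.9, B=86.5. 29·22.9/86.5 = 7.6775 → s = 7.6775

7.6775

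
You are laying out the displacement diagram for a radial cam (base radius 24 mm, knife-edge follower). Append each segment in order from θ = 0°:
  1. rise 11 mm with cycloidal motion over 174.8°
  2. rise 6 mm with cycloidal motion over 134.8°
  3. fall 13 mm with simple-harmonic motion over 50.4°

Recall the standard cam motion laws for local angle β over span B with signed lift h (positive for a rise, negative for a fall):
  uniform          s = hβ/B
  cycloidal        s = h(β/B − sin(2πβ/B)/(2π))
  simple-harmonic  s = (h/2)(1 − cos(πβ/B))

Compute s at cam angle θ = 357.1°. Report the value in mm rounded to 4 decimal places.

seg 1 [0°–174.8°] cycloidal, h=11: full span → s += 11 → s = 11.0000
seg 2 [174.8°–309.6°] cycloidal, h=6: full span → s += 6 → s = 17.0000
seg 3 [309.6°–360°] simple-harmonic, h=-13: θ=357.1° here. β=47.5, B=50.4. -13/2·(1 − cos(π·0.9425)) = -12.8941 → s = 4.1059

4.1059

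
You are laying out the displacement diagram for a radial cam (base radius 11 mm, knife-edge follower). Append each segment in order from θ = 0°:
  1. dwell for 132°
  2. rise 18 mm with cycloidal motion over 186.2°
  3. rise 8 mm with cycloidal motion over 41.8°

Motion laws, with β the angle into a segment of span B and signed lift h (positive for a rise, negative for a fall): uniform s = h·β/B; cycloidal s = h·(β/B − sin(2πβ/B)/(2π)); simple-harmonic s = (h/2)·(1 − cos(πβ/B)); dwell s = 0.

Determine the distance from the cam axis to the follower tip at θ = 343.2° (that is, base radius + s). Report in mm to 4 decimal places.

seg 1 [0°–132°] dwell: s stays 0.0000
seg 2 [132°–318.2°] cycloidal, h=18: full span → s += 18 → s = 18.0000
seg 3 [318.2°–360°] cycloidal, h=8: θ=343.2° here. β=25, B=41.8. 8·(0.5981 − sin(2π·0.5981)/(2π)) = 5.5206 → s = 23.5206
radial distance = base radius + s = 11 + 23.5206 = 34.5206

34.5206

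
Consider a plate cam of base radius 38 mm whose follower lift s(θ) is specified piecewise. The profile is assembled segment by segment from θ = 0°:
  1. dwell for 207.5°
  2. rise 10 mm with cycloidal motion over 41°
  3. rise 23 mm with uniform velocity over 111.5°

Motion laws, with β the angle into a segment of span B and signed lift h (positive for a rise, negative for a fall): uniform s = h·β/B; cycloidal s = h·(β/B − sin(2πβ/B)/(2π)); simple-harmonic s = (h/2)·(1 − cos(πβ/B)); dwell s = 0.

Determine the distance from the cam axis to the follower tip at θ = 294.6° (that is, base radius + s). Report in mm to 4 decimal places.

seg 1 [0°–207.5°] dwell: s stays 0.0000
seg 2 [207.5°–248.5°] cycloidal, h=10: full span → s += 10 → s = 10.0000
seg 3 [248.5°–360°] uniform, h=23: θ=294.6° here. β=46.1, B=111.5. 23·46.1/111.5 = 9.5094 → s = 19.5094
radial distance = base radius + s = 38 + 19.5094 = 57.5094

57.5094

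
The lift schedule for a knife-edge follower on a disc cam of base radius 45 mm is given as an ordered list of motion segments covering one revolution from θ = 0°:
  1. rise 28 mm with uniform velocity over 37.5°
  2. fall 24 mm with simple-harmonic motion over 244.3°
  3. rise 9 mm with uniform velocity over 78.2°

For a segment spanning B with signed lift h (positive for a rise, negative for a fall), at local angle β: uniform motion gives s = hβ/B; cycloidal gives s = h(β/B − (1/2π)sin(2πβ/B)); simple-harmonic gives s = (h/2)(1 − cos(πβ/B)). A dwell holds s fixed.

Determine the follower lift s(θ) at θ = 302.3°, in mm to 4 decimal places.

seg 1 [0°–37.5°] uniform, h=28: full span → s += 28 → s = 28.0000
seg 2 [37.5°–281.8°] simple-harmonic, h=-24: full span → s += -24 → s = 4.0000
seg 3 [281.8°–360°] uniform, h=9: θ=302.3° here. β=20.5, B=78.2. 9·20.5/78.2 = 2.3593 → s = 6.3593

6.3593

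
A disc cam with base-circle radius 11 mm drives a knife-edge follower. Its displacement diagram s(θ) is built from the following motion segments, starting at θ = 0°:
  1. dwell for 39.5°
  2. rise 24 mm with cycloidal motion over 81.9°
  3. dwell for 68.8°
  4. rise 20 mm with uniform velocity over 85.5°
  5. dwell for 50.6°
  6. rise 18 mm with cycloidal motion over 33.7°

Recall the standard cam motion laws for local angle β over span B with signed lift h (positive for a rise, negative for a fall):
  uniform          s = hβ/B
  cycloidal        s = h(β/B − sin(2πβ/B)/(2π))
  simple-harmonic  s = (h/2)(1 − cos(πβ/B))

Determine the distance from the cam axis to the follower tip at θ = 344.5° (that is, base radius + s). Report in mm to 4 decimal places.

seg 1 [0°–39.5°] dwell: s stays 0.0000
seg 2 [39.5°–121.4°] cycloidal, h=24: full span → s += 24 → s = 24.0000
seg 3 [121.4°–190.2°] dwell: s stays 24.0000
seg 4 [190.2°–275.7°] uniform, h=20: full span → s += 20 → s = 44.0000
seg 5 [275.7°–326.3°] dwell: s stays 44.0000
seg 6 [326.3°–360°] cycloidal, h=18: θ=344.5° here. β=18.2, B=33.7. 18·(0.5401 − sin(2π·0.5401)/(2π)) = 10.4345 → s = 54.4345
radial distance = base radius + s = 11 + 54.4345 = 65.4345

65.4345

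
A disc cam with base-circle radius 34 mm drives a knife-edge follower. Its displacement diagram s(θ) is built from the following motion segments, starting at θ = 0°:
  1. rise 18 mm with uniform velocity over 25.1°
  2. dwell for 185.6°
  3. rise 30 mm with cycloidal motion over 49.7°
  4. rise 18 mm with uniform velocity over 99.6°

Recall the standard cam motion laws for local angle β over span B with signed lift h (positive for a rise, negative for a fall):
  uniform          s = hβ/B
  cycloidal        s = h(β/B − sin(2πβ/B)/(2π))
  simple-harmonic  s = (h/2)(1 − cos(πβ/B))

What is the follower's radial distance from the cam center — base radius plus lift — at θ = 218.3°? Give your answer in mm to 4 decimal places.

seg 1 [0°–25.1°] uniform, h=18: full span → s += 18 → s = 18.0000
seg 2 [25.1°–210.7°] dwell: s stays 18.0000
seg 3 [210.7°–260.4°] cycloidal, h=30: θ=218.3° here. β=7.6, B=49.7. 30·(0.1529 − sin(2π·0.1529)/(2π)) = 0.6740 → s = 18.6740
radial distance = base radius + s = 34 + 18.6740 = 52.6740

52.6740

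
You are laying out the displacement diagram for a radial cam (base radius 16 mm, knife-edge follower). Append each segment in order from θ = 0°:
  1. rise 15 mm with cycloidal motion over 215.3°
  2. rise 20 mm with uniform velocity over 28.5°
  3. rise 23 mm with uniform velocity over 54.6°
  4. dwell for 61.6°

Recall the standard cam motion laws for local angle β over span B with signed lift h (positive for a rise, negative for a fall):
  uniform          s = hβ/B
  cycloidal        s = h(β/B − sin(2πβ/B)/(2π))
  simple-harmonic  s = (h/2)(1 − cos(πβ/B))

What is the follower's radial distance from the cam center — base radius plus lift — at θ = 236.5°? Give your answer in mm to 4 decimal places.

seg 1 [0°–215.3°] cycloidal, h=15: full span → s += 15 → s = 15.0000
seg 2 [215.3°–243.8°] uniform, h=20: θ=236.5° here. β=21.2, B=28.5. 20·21.2/28.5 = 14.8772 → s = 29.8772
radial distance = base radius + s = 16 + 29.8772 = 45.8772

45.8772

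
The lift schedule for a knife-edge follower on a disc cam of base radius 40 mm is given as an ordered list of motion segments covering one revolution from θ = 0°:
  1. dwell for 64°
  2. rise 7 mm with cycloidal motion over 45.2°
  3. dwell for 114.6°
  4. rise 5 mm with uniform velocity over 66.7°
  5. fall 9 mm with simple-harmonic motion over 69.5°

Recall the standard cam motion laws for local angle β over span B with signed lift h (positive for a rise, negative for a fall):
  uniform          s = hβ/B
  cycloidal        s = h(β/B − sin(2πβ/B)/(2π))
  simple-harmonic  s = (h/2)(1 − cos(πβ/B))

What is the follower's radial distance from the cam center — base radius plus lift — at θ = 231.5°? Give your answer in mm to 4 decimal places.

seg 1 [0°–64°] dwell: s stays 0.0000
seg 2 [64°–109.2°] cycloidal, h=7: full span → s += 7 → s = 7.0000
seg 3 [109.2°–223.8°] dwell: s stays 7.0000
seg 4 [223.8°–290.5°] uniform, h=5: θ=231.5° here. β=7.7, B=66.7. 5·7.7/66.7 = 0.5772 → s = 7.5772
radial distance = base radius + s = 40 + 7.5772 = 47.5772

47.5772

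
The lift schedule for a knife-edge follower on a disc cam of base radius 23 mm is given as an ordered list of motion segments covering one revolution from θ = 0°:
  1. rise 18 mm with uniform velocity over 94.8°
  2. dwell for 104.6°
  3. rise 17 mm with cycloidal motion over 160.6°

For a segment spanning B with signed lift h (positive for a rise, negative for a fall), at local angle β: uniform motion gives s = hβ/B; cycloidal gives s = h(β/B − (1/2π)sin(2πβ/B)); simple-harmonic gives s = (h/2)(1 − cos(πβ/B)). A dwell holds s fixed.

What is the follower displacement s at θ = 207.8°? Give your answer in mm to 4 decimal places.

seg 1 [0°–94.8°] uniform, h=18: full span → s += 18 → s = 18.0000
seg 2 [94.8°–199.4°] dwell: s stays 18.0000
seg 3 [199.4°–360°] cycloidal, h=17: θ=207.8° here. β=8.4, B=160.6. 17·(0.0523 − sin(2π·0.0523)/(2π)) = 0.0159 → s = 18.0159

18.0159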